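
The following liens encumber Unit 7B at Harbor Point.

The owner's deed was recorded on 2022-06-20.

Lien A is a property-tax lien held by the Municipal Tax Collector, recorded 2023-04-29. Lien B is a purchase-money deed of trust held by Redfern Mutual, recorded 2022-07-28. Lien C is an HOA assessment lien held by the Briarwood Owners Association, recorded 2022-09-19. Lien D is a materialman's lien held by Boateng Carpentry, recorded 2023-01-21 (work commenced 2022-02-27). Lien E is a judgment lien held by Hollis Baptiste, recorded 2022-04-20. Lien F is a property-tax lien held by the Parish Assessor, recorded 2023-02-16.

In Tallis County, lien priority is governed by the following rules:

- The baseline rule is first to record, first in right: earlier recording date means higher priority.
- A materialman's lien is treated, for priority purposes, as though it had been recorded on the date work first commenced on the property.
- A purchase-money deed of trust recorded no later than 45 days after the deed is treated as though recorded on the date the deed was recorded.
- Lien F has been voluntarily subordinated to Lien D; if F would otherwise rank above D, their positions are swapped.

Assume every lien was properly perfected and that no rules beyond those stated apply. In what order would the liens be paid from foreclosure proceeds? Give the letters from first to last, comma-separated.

Effective dates after the stated exceptions: B's effective date is the deed date, 2022-06-20; D relates back to 2022-02-27 (work commenced).
Ordering by effective date: D (2022-02-27), E (2022-04-20), B (2022-06-20), C (2022-09-19), F (2023-02-16), A (2023-04-29).
F is already junior to D, so the subordination agreement changes nothing.

D, E, B, C, F, A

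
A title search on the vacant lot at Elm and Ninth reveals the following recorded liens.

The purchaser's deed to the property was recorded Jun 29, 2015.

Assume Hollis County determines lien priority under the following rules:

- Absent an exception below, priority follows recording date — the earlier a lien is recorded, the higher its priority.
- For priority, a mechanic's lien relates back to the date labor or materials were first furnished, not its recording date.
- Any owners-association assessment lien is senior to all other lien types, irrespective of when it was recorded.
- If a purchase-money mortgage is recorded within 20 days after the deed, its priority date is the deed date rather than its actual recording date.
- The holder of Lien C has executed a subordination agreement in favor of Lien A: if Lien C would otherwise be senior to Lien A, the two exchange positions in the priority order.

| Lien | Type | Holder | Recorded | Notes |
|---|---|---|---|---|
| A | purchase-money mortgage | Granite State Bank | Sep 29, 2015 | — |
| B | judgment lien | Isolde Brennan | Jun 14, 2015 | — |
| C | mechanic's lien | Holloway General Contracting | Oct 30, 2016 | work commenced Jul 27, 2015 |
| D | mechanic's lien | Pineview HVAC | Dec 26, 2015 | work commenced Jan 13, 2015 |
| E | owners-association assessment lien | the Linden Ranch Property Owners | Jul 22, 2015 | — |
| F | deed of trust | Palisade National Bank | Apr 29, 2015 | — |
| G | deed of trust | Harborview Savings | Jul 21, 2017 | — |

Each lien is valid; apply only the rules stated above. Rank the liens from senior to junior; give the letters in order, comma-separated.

First, effective dates: A missed the 20-day window (92 days after the deed), so its recording date stands; C's effective date is Jul 27, 2015, when work began; D relates back to Jan 13, 2015 (work commenced).
E, as an owners-association assessment lien, has superpriority and ranks first.
Remaining liens by effective date: D (Jan 13, 2015), F (Apr 29, 2015), B (Jun 14, 2015), C (Jul 27, 2015), A (Sep 29, 2015), G (Jul 21, 2017).
C would otherwise be senior to A, so under the subordination agreement C and A exchange positions.

E, D, F, B, A, C, G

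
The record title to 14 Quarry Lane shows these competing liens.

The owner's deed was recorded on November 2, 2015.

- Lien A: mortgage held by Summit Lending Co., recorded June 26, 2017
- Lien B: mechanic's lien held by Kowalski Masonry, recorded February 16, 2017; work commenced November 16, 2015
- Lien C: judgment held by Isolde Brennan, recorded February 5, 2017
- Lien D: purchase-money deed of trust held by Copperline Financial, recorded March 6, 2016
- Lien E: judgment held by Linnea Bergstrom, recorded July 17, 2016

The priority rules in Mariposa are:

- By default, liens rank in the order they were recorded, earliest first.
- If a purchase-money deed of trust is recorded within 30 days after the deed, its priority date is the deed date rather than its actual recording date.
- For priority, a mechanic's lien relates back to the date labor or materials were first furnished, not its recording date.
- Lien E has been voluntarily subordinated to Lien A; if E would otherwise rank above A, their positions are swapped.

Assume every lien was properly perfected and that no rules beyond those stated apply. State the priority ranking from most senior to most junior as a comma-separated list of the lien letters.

First, effective dates: B relates back to November 16, 2015 (work commenced); D was recorded 125 days after the deed, outside the 30-day window, so it keeps its recording date.
By effective date: B (November 16, 2015), D (March 6, 2016), E (July 17, 2016), C (February 5, 2017), A (June 26, 2017).
The subordination applies — E was senior to A — so E and A swap.

B, D, A, C, E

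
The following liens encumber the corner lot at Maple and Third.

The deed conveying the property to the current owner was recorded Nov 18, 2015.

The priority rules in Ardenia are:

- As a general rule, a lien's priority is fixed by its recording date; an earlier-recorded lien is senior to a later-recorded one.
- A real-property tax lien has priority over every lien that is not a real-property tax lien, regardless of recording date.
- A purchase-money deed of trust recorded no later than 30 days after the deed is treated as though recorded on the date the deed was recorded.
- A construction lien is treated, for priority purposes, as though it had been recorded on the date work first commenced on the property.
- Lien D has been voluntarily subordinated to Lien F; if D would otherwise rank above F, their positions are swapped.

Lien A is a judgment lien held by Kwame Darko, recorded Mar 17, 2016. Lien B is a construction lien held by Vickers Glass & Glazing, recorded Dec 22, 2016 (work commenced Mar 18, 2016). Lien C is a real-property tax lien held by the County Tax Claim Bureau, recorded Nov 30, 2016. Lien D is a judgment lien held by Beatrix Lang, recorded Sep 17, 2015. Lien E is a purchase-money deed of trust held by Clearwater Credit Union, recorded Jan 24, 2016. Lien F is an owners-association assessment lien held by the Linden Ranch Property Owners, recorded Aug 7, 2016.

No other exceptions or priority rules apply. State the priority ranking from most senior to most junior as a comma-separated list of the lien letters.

Effective dates after the stated exceptions: B is treated as recorded Mar 18, 2016, the work-commencement date; E missed the 30-day window (67 days after the deed), so its recording date stands.
C, as a real-property tax lien, has superpriority and ranks first.
Ordering the rest by effective date: D (Sep 17, 2015), E (Jan 24, 2016), A (Mar 17, 2016), B (Mar 18, 2016), F (Aug 7, 2016).
D would otherwise be senior to F, so under the subordination agreement D and F exchange positions.

C, F, E, A, B, D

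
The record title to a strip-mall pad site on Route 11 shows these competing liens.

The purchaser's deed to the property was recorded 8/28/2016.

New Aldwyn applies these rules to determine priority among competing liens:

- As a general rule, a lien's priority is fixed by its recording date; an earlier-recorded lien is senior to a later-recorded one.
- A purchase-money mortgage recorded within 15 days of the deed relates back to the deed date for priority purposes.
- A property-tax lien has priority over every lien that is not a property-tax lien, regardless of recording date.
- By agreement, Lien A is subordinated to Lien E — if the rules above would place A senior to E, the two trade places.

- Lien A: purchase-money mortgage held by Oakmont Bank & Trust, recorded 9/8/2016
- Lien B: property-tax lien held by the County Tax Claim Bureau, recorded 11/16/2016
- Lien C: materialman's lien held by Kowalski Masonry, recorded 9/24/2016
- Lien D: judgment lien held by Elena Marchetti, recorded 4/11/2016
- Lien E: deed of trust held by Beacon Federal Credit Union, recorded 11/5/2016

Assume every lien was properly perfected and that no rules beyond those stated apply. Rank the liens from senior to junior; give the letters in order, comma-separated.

First, effective dates: A was recorded within the 15-day window, so its effective date is the deed date 8/28/2016.
As a property-tax lien, B is senior to every other lien.
Remaining liens by effective date: D (4/11/2016), A (8/28/2016), C (9/24/2016), E (11/5/2016).
The subordination applies — A was senior to E — so A and E swap.

B, D, E, C, A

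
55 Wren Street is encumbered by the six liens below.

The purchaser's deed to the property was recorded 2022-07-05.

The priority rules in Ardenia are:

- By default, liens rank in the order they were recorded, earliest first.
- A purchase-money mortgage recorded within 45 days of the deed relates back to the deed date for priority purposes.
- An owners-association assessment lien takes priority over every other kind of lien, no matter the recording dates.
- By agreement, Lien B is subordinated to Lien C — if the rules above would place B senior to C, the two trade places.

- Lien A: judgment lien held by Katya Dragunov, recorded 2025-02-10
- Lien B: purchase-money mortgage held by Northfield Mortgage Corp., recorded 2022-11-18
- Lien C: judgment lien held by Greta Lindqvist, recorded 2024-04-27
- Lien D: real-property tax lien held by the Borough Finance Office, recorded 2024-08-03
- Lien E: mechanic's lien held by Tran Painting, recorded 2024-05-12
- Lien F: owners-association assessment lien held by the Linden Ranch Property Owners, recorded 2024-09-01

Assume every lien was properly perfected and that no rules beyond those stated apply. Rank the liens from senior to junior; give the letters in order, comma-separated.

Adjusting effective dates: B was recorded 136 days after the deed, outside the 45-day window, so it keeps its recording date.
F is an owners-association assessment lien, so it outranks all other liens regardless of date.
Ordering the rest by effective date: B (2022-11-18), C (2024-04-27), E (2024-05-12), D (2024-08-03), A (2025-02-10).
Because B would otherwise rank above C, the subordination swaps them.

F, C, B, E, D, A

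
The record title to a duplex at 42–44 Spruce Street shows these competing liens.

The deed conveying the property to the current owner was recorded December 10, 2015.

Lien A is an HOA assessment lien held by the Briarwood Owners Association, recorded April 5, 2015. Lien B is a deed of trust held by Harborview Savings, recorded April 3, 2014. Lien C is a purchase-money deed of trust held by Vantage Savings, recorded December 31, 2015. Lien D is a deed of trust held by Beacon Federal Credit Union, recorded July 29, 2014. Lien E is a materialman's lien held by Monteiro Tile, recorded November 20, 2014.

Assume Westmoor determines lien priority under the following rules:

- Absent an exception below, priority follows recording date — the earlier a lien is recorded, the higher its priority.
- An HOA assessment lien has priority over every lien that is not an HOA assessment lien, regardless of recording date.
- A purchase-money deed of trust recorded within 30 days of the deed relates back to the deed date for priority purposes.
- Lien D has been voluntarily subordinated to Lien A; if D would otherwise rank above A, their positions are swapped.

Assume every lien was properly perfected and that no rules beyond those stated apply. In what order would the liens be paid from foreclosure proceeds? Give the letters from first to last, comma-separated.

A, B, D, E, C

First, effective dates: C's effective date is the deed date, December 10, 2015.
A is an HOA assessment lien and takes priority over every other lien.
The other liens, earliest effective date first: B (April 3, 2014), D (July 29, 2014), E (November 20, 2014), C (December 10, 2015).
D already ranks below A; the subordination has no effect.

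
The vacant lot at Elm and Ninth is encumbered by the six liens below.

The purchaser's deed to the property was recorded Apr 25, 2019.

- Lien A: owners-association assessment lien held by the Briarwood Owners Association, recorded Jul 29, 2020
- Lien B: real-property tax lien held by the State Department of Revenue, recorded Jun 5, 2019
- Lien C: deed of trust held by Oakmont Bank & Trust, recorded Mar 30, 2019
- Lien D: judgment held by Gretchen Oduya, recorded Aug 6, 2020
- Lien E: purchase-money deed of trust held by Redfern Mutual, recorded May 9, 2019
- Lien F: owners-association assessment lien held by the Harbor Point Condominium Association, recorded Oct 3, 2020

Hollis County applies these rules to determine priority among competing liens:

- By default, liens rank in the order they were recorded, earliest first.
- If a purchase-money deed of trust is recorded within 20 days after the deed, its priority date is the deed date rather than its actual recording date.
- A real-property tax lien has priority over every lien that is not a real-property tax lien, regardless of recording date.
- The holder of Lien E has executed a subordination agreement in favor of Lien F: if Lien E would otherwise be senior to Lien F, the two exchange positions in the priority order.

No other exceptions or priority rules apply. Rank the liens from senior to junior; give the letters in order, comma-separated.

Effective dates after the stated exceptions: E's effective date is the deed date, Apr 25, 2019.
B, as a real-property tax lien, has superpriority and ranks first.
Among the remaining liens, by effective date: C (Mar 30, 2019), E (Apr 25, 2019), A (Jul 29, 2020), D (Aug 6, 2020), F (Oct 3, 2020).
The subordination applies — E was senior to F — so E and F swap.

B, C, F, A, D, E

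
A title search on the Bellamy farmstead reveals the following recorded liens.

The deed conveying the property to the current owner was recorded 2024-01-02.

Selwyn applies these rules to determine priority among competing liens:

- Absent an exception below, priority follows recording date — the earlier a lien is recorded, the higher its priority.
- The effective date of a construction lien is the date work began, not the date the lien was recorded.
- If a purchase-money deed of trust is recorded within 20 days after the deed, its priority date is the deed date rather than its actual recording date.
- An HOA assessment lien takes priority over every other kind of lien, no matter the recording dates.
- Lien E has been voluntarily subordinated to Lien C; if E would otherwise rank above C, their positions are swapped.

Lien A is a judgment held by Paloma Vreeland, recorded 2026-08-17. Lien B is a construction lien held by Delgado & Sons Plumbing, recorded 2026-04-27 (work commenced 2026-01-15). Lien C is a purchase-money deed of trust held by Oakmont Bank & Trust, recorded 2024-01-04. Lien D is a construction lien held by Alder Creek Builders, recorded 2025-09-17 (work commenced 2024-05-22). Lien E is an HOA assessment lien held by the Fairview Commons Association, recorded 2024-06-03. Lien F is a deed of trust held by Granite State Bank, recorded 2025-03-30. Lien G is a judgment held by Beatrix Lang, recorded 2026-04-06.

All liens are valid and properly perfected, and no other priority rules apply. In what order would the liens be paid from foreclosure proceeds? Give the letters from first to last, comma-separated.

Effective dates: B relates back to 2026-01-15 (work commenced); C relates back to the deed date 2024-01-02; D relates back to 2024-05-22 (work commenced).
E is an HOA assessment lien and takes priority over every other lien.
Remaining liens by effective date: C (2024-01-02), D (2024-05-22), F (2025-03-30), B (2026-01-15), G (2026-04-06), A (2026-08-17).
E is senior to C before the subordination, so the two trade places.

C, E, D, F, B, G, A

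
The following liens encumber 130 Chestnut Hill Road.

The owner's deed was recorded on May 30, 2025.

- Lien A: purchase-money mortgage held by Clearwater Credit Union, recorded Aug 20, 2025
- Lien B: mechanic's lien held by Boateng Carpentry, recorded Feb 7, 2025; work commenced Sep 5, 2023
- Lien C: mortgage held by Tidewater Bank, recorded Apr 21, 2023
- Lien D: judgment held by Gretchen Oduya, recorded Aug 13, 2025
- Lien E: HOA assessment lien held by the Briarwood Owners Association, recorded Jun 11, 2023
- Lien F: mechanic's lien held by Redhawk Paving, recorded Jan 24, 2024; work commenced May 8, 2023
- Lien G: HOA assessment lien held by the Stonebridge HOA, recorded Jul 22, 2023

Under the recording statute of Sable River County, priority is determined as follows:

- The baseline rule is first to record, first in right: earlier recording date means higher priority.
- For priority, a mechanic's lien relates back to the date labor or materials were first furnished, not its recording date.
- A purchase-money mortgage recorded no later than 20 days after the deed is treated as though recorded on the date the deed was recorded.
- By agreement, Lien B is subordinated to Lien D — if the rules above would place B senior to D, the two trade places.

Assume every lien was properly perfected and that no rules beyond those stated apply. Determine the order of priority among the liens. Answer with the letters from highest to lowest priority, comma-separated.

Effective dates: A missed the 20-day window (82 days after the deed), so its recording date stands; B relates back to Sep 5, 2023 (work commenced); F's effective date is May 8, 2023, when work began.
By effective date: C (Apr 21, 2023), F (May 8, 2023), E (Jun 11, 2023), G (Jul 22, 2023), B (Sep 5, 2023), D (Aug 13, 2025), A (Aug 20, 2025).
B would otherwise be senior to D, so under the subordination agreement B and D exchange positions.

C, F, E, G, D, B, A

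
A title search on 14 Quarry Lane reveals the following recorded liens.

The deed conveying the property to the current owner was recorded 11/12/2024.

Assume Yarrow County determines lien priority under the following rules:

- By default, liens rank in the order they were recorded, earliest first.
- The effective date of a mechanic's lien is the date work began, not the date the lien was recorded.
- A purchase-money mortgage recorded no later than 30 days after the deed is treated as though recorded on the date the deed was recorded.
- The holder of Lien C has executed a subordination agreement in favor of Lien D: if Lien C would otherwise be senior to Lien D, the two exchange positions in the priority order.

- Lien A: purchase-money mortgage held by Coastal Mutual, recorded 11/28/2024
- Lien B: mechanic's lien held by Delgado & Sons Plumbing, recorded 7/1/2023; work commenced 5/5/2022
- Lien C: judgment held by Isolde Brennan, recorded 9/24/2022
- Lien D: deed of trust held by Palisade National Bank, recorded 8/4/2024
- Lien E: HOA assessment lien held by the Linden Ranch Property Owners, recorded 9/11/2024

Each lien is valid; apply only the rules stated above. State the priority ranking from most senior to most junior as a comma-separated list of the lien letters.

B, D, C, E, A

Effective dates after the stated exceptions: A relates back to the deed date 11/12/2024; B relates back to 5/5/2022 (work commenced).
By effective date: B (5/5/2022), C (9/24/2022), D (8/4/2024), E (9/11/2024), A (11/12/2024).
The subordination applies — C was senior to D — so C and D swap.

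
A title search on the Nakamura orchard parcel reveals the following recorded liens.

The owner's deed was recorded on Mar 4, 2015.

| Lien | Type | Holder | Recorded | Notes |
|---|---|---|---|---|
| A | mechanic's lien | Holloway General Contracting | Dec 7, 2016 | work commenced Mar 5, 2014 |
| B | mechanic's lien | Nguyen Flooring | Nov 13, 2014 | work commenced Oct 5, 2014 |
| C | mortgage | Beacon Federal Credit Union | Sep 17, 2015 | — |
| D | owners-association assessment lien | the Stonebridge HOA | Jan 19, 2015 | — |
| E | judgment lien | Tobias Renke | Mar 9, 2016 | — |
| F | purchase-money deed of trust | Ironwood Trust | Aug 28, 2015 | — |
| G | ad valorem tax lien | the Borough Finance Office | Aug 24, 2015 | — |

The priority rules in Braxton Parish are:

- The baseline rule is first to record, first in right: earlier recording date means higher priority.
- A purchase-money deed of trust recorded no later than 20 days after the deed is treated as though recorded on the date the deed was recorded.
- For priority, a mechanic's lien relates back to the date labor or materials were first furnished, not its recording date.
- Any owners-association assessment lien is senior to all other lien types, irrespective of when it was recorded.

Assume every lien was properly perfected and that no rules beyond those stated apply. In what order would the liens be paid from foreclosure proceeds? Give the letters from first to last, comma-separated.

Effective dates after the stated exceptions: A's effective date is Mar 5, 2014, when work began; B relates back to Oct 5, 2014 (work commenced); F was recorded 177 days after the deed — beyond 20 days — so no relation-back applies.
As an owners-association assessment lien, D is senior to every other lien.
Ordering the rest by effective date: A (Mar 5, 2014), B (Oct 5, 2014), G (Aug 24, 2015), F (Aug 28, 2015), C (Sep 17, 2015), E (Mar 9, 2016).

D, A, B, G, F, C, E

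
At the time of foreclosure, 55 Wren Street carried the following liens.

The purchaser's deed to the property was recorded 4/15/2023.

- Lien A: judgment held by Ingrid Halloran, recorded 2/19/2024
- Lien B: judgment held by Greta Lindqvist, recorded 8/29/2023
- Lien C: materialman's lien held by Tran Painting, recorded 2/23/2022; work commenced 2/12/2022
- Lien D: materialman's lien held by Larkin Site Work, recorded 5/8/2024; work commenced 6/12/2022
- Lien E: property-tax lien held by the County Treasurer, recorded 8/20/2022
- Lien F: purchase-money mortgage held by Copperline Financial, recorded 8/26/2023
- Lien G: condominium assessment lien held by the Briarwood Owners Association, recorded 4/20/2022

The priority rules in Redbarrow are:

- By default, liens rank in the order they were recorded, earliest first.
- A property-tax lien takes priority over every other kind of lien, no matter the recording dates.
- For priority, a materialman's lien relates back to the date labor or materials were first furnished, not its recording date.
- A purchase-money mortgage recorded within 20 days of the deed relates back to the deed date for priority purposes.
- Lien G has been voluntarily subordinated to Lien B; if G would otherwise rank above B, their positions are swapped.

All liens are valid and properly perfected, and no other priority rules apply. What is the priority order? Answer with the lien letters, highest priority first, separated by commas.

Adjusting effective dates: C relates back to 2/12/2022 (work commenced); D relates back to 6/12/2022 (work commenced); F was recorded 133 days after the deed, outside the 20-day window, so it keeps its recording date.
E is a property-tax lien and takes priority over every other lien.
The other liens, earliest effective date first: C (2/12/2022), G (4/20/2022), D (6/12/2022), F (8/26/2023), B (8/29/2023), A (2/19/2024).
The subordination applies — G was senior to B — so G and B swap.

E, C, B, D, F, G, A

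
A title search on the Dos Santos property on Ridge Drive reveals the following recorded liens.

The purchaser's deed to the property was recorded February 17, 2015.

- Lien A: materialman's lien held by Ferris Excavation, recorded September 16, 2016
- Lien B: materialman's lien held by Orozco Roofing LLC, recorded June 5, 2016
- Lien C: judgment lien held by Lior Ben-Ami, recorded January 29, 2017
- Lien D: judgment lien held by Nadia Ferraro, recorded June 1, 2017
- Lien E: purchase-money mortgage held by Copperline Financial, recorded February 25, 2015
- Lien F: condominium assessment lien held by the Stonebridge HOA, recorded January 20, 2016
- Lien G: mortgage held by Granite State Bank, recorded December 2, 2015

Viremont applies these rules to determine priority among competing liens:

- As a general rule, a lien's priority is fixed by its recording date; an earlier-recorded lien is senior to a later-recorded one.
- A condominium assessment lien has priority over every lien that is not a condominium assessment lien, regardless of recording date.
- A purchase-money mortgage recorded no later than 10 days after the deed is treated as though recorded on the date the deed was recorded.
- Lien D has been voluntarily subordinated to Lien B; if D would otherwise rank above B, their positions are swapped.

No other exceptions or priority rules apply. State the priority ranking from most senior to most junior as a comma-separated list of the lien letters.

F, E, G, B, A, C, D

Effective dates after the stated exceptions: E's effective date is the deed date, February 17, 2015.
F, as a condominium assessment lien, has superpriority and ranks first.
Among the remaining liens, by effective date: E (February 17, 2015), G (December 2, 2015), B (June 5, 2016), A (September 16, 2016), C (January 29, 2017), D (June 1, 2017).
D already ranks below B; the subordination has no effect.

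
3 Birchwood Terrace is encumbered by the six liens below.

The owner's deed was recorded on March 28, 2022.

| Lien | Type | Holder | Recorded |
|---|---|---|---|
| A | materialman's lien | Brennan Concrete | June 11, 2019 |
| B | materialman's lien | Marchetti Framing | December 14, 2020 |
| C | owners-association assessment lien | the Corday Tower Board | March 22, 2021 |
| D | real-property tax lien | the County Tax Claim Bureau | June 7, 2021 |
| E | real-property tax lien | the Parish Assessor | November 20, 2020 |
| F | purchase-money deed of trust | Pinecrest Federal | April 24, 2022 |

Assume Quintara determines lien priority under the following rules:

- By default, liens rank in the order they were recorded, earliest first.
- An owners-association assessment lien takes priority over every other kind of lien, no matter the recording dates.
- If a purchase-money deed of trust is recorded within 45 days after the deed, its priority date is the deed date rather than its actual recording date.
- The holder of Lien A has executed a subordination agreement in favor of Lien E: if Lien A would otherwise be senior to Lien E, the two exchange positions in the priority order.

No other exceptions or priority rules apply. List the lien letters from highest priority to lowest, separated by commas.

Effective dates: F relates back to the deed date March 28, 2022.
C is an owners-association assessment lien, so it outranks all other liens regardless of date.
The other liens, earliest effective date first: A (June 11, 2019), E (November 20, 2020), B (December 14, 2020), D (June 7, 2021), F (March 28, 2022).
A would otherwise be senior to E, so under the subordination agreement A and E exchange positions.

C, E, A, B, D, F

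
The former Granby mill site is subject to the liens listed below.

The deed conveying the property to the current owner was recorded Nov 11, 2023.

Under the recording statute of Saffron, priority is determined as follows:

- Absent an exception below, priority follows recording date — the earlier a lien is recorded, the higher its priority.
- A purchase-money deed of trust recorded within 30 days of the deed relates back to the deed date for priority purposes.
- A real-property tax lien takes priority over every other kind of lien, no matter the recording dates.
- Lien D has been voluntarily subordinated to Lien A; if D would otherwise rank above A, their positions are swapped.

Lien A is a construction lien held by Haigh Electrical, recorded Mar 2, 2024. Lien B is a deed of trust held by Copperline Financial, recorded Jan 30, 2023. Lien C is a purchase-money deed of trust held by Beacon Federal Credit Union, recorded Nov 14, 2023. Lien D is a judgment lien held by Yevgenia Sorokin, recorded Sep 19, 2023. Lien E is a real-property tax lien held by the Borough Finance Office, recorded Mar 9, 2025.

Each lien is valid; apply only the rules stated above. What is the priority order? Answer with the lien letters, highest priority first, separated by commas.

E, B, A, C, D

Adjusting effective dates: C was recorded within the 30-day window, so its effective date is the deed date Nov 11, 2023.
As a real-property tax lien, E is senior to every other lien.
The other liens, earliest effective date first: B (Jan 30, 2023), D (Sep 19, 2023), C (Nov 11, 2023), A (Mar 2, 2024).
Because D would otherwise rank above A, the subordination swaps them.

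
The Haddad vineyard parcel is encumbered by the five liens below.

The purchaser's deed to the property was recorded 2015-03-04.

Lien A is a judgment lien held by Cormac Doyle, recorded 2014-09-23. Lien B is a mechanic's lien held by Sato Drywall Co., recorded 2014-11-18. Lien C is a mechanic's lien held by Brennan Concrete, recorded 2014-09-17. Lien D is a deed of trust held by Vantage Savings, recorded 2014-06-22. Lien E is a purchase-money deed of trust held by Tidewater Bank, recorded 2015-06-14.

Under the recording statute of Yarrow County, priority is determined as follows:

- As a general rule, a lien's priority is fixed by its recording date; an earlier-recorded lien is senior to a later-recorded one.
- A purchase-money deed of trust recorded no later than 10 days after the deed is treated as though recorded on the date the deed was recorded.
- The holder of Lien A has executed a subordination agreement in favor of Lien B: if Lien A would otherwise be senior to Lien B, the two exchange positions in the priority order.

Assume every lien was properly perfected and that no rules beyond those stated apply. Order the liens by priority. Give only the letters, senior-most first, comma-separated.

D, C, B, A, E

Effective dates: E was recorded 102 days after the deed — beyond 10 days — so no relation-back applies.
Ordering by effective date: D (2014-06-22), C (2014-09-17), A (2014-09-23), B (2014-11-18), E (2015-06-14).
A would otherwise be senior to B, so under the subordination agreement A and B exchange positions.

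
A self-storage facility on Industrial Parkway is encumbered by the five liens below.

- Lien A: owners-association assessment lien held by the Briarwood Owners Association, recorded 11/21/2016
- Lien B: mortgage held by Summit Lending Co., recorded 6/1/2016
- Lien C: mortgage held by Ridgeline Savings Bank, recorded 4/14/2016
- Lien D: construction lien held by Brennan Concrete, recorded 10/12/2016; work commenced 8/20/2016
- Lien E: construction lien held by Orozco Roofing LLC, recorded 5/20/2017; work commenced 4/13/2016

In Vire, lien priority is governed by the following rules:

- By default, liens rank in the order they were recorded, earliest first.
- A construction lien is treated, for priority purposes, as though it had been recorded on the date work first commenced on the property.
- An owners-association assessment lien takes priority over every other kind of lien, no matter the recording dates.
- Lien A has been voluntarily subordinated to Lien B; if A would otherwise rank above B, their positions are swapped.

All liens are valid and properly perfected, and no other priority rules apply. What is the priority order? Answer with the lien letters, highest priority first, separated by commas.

B, E, C, A, D

First, effective dates: D is treated as recorded 8/20/2016, the work-commencement date; E is treated as recorded 4/13/2016, the work-commencement date.
A is an owners-association assessment lien, so it outranks all other liens regardless of date.
Ordering the rest by effective date: E (4/13/2016), C (4/14/2016), B (6/1/2016), D (8/20/2016).
Because A would otherwise rank above B, the subordination swaps them.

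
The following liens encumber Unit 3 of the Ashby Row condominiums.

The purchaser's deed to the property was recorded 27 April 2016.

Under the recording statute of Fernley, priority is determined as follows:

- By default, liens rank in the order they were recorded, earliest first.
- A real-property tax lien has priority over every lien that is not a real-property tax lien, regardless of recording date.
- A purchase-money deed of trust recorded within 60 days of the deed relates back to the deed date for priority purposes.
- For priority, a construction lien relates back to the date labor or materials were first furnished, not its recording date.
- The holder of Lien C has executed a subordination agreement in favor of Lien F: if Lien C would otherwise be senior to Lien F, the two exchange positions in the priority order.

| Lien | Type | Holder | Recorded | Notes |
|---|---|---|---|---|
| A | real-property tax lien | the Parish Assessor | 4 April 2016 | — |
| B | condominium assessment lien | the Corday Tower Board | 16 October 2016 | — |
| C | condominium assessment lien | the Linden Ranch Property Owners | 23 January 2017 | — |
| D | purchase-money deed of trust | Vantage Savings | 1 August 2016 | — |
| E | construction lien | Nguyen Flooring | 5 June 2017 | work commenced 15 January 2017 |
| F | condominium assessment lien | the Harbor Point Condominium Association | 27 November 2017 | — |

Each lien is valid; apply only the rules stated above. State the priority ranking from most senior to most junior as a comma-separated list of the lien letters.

A, D, B, E, F, C

Adjusting effective dates: D was recorded 96 days after the deed, outside the 60-day window, so it keeps its recording date; E's effective date is 15 January 2017, when work began.
A is a real-property tax lien and takes priority over every other lien.
Ordering the rest by effective date: D (1 August 2016), B (16 October 2016), E (15 January 2017), C (23 January 2017), F (27 November 2017).
C is senior to F before the subordination, so the two trade places.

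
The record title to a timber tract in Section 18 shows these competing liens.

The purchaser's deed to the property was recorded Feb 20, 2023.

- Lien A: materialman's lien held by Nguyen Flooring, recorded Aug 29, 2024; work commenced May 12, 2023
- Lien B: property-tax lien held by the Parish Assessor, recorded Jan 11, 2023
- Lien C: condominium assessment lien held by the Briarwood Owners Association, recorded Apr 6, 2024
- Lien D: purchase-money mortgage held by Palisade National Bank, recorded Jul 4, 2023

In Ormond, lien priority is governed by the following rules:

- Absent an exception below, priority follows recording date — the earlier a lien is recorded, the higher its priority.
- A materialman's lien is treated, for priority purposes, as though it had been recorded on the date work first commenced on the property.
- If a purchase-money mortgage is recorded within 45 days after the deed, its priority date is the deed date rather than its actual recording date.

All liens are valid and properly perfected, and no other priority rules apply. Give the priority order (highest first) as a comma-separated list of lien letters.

Effective dates after the stated exceptions: A's effective date is May 12, 2023, when work began; D was recorded 134 days after the deed, outside the 45-day window, so it keeps its recording date.
By effective date: B (Jan 11, 2023), A (May 12, 2023), D (Jul 4, 2023), C (Apr 6, 2024).

B, A, D, C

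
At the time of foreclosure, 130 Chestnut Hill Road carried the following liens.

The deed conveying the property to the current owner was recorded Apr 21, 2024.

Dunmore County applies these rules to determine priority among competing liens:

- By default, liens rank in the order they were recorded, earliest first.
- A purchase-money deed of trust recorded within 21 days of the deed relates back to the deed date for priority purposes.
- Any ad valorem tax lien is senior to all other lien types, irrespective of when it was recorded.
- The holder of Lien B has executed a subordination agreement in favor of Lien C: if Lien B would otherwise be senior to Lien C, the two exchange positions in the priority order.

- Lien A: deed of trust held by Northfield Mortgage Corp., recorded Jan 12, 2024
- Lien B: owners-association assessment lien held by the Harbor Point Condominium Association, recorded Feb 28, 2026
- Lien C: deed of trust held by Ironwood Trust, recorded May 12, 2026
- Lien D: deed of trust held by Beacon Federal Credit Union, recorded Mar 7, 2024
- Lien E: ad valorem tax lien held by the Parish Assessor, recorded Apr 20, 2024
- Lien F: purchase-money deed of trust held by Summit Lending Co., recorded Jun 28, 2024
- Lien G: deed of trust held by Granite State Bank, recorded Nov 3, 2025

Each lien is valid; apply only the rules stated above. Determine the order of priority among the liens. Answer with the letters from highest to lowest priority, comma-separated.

Effective dates: F was recorded 68 days after the deed, outside the 21-day window, so it keeps its recording date.
E is an ad valorem tax lien and takes priority over every other lien.
Among the remaining liens, by effective date: A (Jan 12, 2024), D (Mar 7, 2024), F (Jun 28, 2024), G (Nov 3, 2025), B (Feb 28, 2026), C (May 12, 2026).
B is senior to C before the subordination, so the two trade places.

E, A, D, F, G, C, B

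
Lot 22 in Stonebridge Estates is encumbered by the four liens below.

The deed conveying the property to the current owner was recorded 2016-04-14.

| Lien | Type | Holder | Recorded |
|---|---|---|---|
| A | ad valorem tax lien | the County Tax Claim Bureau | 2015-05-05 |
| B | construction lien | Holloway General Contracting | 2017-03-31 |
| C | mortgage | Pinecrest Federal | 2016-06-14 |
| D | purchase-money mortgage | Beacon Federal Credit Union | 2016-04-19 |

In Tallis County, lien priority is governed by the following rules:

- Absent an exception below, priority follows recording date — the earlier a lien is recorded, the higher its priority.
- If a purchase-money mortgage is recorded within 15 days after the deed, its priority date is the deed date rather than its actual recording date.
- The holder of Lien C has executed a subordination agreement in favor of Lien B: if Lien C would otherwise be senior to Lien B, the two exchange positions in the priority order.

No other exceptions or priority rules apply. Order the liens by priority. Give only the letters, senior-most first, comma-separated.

First, effective dates: D was recorded within the 15-day window, so its effective date is the deed date 2016-04-14.
Ordering by effective date: A (2015-05-05), D (2016-04-14), C (2016-06-14), B (2017-03-31).
The subordination applies — C was senior to B — so C and B swap.

A, D, B, C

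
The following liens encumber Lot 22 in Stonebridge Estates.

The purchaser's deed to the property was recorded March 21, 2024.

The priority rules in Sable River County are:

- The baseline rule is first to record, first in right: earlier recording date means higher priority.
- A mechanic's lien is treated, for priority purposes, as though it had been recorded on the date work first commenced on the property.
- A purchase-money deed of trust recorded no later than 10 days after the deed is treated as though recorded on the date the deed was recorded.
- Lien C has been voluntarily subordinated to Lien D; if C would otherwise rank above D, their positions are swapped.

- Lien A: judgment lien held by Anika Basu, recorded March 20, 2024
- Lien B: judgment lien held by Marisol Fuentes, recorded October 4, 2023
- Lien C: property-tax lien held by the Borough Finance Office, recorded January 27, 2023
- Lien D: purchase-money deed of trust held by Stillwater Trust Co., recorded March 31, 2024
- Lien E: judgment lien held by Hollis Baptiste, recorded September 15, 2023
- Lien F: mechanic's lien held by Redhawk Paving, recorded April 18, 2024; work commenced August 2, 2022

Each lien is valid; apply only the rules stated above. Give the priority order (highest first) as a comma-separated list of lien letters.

First, effective dates: D relates back to the deed date March 21, 2024; F relates back to August 2, 2022 (work commenced).
Ordering by effective date: F (August 2, 2022), C (January 27, 2023), E (September 15, 2023), B (October 4, 2023), A (March 20, 2024), D (March 21, 2024).
Because C would otherwise rank above D, the subordination swaps them.

F, D, E, B, A, C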